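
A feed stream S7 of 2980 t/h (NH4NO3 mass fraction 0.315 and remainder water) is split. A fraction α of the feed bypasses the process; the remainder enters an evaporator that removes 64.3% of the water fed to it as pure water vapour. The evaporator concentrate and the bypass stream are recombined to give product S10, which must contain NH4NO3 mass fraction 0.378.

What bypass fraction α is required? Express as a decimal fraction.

All 2980×0.315 = 938.7 t/h of NH4NO3 reaches S10, so S10 = 938.7/0.378 = 2483.3 t/h and vapour = 496.67 t/h.
The evaporator receives (1−α)·2980 of feed at 0.685 water and removes 0.643 of that water:
0.643×0.685×(1−α)×2980 = 496.67
(1−α) = 496.67/1312.6 = 0.3784;  α = 0.6216.

0.622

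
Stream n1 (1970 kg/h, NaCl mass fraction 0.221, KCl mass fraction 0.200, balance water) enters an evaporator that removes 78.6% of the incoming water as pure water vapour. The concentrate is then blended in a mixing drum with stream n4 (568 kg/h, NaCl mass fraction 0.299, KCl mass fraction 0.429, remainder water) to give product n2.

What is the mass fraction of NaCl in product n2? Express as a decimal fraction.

0.369

Vapour removed = 0.786×0.579×1970 = 896.54 kg/h; concentrate = 1073.5 kg/h.
NaCl reaching the mixer = 435.37 (from concentrate) + 568×0.299 = 605.2 kg/h.
Product flow = 1073.5 + 568 = 1641.5 kg/h; NaCl fraction = 0.369.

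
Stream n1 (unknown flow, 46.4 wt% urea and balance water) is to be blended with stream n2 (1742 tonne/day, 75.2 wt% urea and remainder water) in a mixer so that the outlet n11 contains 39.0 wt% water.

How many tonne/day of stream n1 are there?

1694 tonne/day

Let n1 be the unknown flow. Total out = 1742 + n1.
water balance: 432.02 + 0.536·n1 = 0.390·(1742 + n1)
(0.536 − 0.390)·n1 = 0.390×1742 − 432.02 = 247.36
n1 = 247.36 / 0.146 = 1694.3 tonne/day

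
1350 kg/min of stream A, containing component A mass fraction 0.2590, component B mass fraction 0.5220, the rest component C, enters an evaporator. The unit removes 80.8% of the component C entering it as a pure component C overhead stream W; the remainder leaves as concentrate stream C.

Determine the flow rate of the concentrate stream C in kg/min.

component C entering = 1350×0.219 = 295.65 kg/min; overhead removed = 0.808×295.65 = 238.89 kg/min.
Concentrate = 1350 − 238.89 = 1111.1 kg/min.

1111 kg/min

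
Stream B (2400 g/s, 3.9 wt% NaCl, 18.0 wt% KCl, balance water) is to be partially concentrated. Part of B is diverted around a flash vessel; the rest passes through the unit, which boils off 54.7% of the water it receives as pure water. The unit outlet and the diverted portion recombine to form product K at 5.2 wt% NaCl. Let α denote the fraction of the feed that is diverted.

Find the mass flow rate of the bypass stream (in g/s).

All 2400×0.039 = 93.6 g/s of NaCl reaches K, so K = 93.6/0.052 = 1800 g/s and vapour = 600 g/s.
The evaporator receives (1−α)·2400 of feed at 0.781 water and removes 0.547 of that water:
0.547×0.781×(1−α)×2400 = 600
(1−α) = 600/1025.3 = 0.5852;  α = 0.4148.
Bypass flow = 0.4148×2400 = 995.53 g/s.

995.5 g/s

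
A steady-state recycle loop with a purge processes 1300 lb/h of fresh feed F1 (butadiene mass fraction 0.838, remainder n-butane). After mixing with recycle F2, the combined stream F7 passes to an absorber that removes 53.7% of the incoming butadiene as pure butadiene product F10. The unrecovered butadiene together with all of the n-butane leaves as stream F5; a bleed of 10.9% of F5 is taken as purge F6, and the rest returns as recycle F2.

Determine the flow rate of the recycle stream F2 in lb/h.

2487 lb/h

n-butane enters only via F1 and leaves only via the purge: 1300×0.162 = 0.109×(n-butane in F5), and the absorber passes all n-butane, so n-butane in F7 = n-butane in F5 = 1932.1 lb/h.
butadiene in F7: m_A = 1300×0.838 + (1−0.109)·(1−0.537)·m_A, so m_A = 1089.4/0.5875 = 1854.4 lb/h.
F5 = (1−0.537)×1854.4 + 1932.1 = 2790.7 lb/h.
Recycle F2 = (1−0.109)×2790.7 = 2486.5 lb/h.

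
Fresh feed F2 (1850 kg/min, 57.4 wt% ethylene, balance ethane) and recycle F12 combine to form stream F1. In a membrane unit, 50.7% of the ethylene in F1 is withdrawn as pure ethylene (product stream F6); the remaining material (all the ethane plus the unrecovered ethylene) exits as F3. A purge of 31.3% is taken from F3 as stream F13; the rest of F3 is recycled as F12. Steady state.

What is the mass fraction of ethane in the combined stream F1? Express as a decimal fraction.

0.611

ethane enters only via F2 and leaves only via the purge: 1850×0.426 = 0.313×(ethane in F3), and the membrane unit passes all ethane, so ethane in F1 = ethane in F3 = 2517.9 kg/min.
ethylene in F1: m_A = 1850×0.574 + (1−0.313)·(1−0.507)·m_A, so m_A = 1061.9/0.6613 = 1605.8 kg/min.
F1 = 1605.8 + 2517.9 = 4123.6 kg/min.
ethane fraction in F1 = 2517.9/4123.6 = 0.611.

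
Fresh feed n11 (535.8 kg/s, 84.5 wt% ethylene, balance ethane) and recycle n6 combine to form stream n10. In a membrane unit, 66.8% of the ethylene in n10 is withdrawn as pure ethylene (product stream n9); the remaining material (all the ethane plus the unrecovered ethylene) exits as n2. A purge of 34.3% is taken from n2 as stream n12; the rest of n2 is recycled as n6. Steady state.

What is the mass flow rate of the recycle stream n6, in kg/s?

ethane enters only via n11 and leaves only via the purge: 535.8×0.155 = 0.343×(ethane in n2), and the membrane unit passes all ethane, so ethane in n10 = ethane in n2 = 242.13 kg/s.
ethylene in n10: m_A = 535.8×0.845 + (1−0.343)·(1−0.668)·m_A, so m_A = 452.75/0.7819 = 579.06 kg/s.
n2 = (1−0.668)×579.06 + 242.13 = 434.37 kg/s.
Recycle n6 = (1−0.343)×434.37 = 285.38 kg/s.

285.4 kg/s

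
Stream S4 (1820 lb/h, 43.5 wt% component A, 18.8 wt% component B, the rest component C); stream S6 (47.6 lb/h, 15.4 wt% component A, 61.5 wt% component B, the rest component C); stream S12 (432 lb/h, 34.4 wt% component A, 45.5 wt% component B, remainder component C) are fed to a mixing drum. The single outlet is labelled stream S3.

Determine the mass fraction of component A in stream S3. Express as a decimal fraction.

Total flow out = 1820 + 47.6 + 432 = 2299.6 lb/h.
component A in = 1820×0.435 + 47.6×0.154 + 432×0.344 = 947.64 lb/h.
component A mass fraction in S3 = 947.64/2299.6 = 0.4121.

0.4121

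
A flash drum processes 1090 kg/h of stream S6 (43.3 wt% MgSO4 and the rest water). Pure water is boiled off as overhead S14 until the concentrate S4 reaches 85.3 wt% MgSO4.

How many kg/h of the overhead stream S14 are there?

536.7 kg/h

MgSO4 is conserved: 1090×0.433 = 471.97 kg/h all reports to the concentrate.
Concentrate = 471.97/(target fraction) = 553.31 kg/h.
Overhead = 1090 − 553.31 = 536.69 kg/h.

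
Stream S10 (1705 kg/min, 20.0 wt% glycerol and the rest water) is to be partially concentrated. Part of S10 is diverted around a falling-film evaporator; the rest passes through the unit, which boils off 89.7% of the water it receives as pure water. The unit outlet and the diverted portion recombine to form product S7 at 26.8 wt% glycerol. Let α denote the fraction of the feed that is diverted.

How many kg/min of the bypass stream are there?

1102 kg/min

All 1705×0.200 = 341 kg/min of glycerol reaches S7, so S7 = 341/0.268 = 1272.4 kg/min and vapour = 432.61 kg/min.
The evaporator receives (1−α)·1705 of feed at 0.800 water and removes 0.897 of that water:
0.897×0.800×(1−α)×1705 = 432.61
(1−α) = 432.61/1223.5 = 0.3536;  α = 0.6464.
Bypass flow = 0.6464×1705 = 1102.1 kg/min.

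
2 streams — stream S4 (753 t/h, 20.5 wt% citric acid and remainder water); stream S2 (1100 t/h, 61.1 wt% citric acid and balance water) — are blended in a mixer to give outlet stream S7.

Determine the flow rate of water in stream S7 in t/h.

1027 t/h

water out = water in = 753×0.795 + 1100×0.389 = 1026.5 t/h.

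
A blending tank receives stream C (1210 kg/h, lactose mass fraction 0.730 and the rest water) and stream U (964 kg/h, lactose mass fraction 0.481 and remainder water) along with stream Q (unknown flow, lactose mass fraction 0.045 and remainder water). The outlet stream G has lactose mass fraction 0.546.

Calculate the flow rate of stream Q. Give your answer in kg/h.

Let Q be the unknown flow. Total out = 2174 + Q.
lactose balance: 1347 + 0.045·Q = 0.546·(2174 + Q)
(0.045 − 0.546)·Q = 0.546×2174 − 1347 = -159.98
Q = -159.98 / -0.501 = 319.32 kg/h

319.3 kg/h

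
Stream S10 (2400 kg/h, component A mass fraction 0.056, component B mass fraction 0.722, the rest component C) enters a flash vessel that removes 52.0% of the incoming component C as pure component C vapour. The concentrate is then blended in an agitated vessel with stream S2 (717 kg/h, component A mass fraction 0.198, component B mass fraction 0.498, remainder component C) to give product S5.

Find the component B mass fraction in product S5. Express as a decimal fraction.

0.736

Vapour removed = 0.520×0.222×2400 = 277.06 kg/h; concentrate = 2122.9 kg/h.
component B reaching the mixer = 1732.8 (from concentrate) + 717×0.498 = 2089.9 kg/h.
Product flow = 2122.9 + 717 = 2839.9 kg/h; component B fraction = 0.736.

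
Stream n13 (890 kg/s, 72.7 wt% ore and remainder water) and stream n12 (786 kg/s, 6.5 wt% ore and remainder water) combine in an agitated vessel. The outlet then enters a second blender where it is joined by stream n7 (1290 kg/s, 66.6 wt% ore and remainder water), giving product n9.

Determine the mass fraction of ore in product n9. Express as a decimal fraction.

0.525

Overall, product flow = 2966 kg/s.
ore in = 890×0.727 + 786×0.065 + 1290×0.666 = 1557.3 kg/s.
ore fraction in n9 = 0.525.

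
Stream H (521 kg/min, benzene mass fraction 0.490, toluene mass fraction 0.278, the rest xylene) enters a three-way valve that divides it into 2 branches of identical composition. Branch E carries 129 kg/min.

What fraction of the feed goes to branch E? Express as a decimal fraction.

Fraction to E = 129/521 = 0.2476.

0.248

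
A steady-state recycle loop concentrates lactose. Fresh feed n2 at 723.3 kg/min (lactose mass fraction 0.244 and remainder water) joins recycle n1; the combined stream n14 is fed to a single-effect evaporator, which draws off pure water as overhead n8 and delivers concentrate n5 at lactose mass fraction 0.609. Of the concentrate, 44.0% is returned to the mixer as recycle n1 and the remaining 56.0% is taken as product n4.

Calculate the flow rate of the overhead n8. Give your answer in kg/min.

Overall lactose balance (none leaves overhead): lactose in fresh feed = lactose in product, i.e. 723.3×0.244 = (1−0.440)·n5·0.609.
n5 = 176.49/(0.609×0.560) = 517.49 kg/min.
Recycle n1 = 0.440×517.49 = 227.7 kg/min.
Combined feed n14 = 723.3 + 227.7 = 951 kg/min.
Overhead n8 = n14 − n5 = 951 − 517.49 = 433.5 kg/min.

433.5 kg/min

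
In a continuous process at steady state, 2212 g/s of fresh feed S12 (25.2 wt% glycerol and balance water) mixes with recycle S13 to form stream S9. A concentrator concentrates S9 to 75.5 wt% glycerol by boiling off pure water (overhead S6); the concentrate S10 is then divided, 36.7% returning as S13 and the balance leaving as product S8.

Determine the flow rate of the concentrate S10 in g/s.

Overall glycerol balance (none leaves overhead): glycerol in fresh feed = glycerol in product, i.e. 2212×0.252 = (1−0.367)·S10·0.755.
S10 = 557.42/(0.755×0.633) = 1166.4 g/s.

1166 g/s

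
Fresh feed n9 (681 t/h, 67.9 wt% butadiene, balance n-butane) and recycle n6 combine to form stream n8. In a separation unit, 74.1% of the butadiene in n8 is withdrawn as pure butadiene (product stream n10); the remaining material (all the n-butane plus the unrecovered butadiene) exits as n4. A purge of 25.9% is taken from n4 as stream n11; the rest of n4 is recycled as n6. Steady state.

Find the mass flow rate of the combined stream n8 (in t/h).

n-butane enters only via n9 and leaves only via the purge: 681×0.321 = 0.259×(n-butane in n4), and the separation unit passes all n-butane, so n-butane in n8 = n-butane in n4 = 844.02 t/h.
butadiene in n8: m_A = 681×0.679 + (1−0.259)·(1−0.741)·m_A, so m_A = 462.4/0.8081 = 572.22 t/h.
n8 = 572.22 + 844.02 = 1416.2 t/h.

1416 t/h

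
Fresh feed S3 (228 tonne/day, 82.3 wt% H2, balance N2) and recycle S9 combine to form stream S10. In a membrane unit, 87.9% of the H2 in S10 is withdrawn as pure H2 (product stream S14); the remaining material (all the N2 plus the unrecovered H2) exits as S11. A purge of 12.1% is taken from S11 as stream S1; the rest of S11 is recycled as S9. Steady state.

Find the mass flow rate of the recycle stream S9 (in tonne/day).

315.5 tonne/day

N2 enters only via S3 and leaves only via the purge: 228×0.177 = 0.121×(N2 in S11), and the membrane unit passes all N2, so N2 in S10 = N2 in S11 = 333.52 tonne/day.
H2 in S10: m_A = 228×0.823 + (1−0.121)·(1−0.879)·m_A, so m_A = 187.64/0.8936 = 209.98 tonne/day.
S11 = (1−0.879)×209.98 + 333.52 = 358.93 tonne/day.
Recycle S9 = (1−0.121)×358.93 = 315.5 tonne/day.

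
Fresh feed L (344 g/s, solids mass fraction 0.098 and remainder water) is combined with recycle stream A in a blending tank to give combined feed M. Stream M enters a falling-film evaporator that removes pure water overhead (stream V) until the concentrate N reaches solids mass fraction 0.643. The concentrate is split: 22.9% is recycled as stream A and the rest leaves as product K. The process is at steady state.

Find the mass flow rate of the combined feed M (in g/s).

359.6 g/s

Overall solids balance (none leaves overhead): solids in fresh feed = solids in product, i.e. 344×0.098 = (1−0.229)·N·0.643.
N = 33.712/(0.643×0.771) = 68.002 g/s.
Recycle A = 0.229×68.002 = 15.572 g/s.
Combined feed M = 344 + 15.572 = 359.57 g/s.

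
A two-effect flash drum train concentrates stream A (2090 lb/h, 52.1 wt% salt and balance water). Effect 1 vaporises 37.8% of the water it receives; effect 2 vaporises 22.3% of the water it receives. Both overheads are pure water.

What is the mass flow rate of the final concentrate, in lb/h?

water in feed = 2090×0.479 = 1001.1 lb/h.
After stage 1: water left = (1−0.378)×1001.1 = 622.69; stream total = 1711.6 lb/h.
After stage 2: water left = (1−0.223)×622.69 = 483.83; final concentrate = 1572.7 lb/h.

1573 lb/h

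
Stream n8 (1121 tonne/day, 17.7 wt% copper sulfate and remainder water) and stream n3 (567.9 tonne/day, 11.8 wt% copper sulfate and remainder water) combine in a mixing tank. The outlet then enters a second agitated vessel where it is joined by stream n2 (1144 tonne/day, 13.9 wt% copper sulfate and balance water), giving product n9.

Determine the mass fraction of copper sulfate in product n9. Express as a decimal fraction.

0.150

Overall, product flow = 2832.9 tonne/day.
copper sulfate in = 1121×0.177 + 567.9×0.118 + 1144×0.139 = 424.45 tonne/day.
copper sulfate fraction in n9 = 0.150.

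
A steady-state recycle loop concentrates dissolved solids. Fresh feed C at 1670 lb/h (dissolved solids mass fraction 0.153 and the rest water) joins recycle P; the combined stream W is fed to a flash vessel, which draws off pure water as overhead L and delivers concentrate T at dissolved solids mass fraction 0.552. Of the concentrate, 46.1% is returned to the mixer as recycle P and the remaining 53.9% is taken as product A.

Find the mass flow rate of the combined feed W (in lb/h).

Overall dissolved solids balance (none leaves overhead): dissolved solids in fresh feed = dissolved solids in product, i.e. 1670×0.153 = (1−0.461)·T·0.552.
T = 255.51/(0.552×0.539) = 858.78 lb/h.
Recycle P = 0.461×858.78 = 395.9 lb/h.
Combined feed W = 1670 + 395.9 = 2065.9 lb/h.

2066 lb/h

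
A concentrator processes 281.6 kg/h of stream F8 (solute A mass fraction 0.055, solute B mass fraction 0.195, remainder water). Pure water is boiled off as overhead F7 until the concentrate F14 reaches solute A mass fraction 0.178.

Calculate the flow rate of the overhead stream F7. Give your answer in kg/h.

solute A is conserved: 281.6×0.055 = 15.488 kg/h all reports to the concentrate.
Concentrate = 15.488/(target fraction) = 87.011 kg/h.
Overhead = 281.6 − 87.011 = 194.59 kg/h.

194.6 kg/h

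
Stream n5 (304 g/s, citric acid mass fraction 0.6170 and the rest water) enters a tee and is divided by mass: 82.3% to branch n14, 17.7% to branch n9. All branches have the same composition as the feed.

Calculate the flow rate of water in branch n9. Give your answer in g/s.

20.61 g/s

Branch n9 total = 0.177×304 = 53.808 g/s.
water in n9 = 0.383×53.808 = 20.608 g/s.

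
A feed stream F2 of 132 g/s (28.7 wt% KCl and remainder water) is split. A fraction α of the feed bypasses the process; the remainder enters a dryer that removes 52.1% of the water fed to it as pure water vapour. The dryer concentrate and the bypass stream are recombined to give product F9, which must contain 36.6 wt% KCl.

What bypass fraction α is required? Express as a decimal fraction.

0.419

All 132×0.287 = 37.884 g/s of KCl reaches F9, so F9 = 37.884/0.366 = 103.51 g/s and vapour = 28.492 g/s.
The evaporator receives (1−α)·132 of feed at 0.713 water and removes 0.521 of that water:
0.521×0.713×(1−α)×132 = 28.492
(1−α) = 28.492/49.034 = 0.5811;  α = 0.4189.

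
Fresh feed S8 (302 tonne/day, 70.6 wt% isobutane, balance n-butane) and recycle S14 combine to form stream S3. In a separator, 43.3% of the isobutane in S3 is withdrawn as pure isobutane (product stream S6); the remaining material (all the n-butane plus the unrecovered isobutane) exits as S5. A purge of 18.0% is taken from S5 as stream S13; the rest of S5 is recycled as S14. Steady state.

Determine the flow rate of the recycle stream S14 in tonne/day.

589.7 tonne/day

n-butane enters only via S8 and leaves only via the purge: 302×0.294 = 0.180×(n-butane in S5), and the separator passes all n-butane, so n-butane in S3 = n-butane in S5 = 493.27 tonne/day.
isobutane in S3: m_A = 302×0.706 + (1−0.180)·(1−0.433)·m_A, so m_A = 213.21/0.5351 = 398.48 tonne/day.
S5 = (1−0.433)×398.48 + 493.27 = 719.21 tonne/day.
Recycle S14 = (1−0.180)×719.21 = 589.75 tonne/day.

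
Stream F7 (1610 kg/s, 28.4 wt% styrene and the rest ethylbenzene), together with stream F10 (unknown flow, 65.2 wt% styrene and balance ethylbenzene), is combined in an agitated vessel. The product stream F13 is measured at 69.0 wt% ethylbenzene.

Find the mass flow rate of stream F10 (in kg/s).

Let F10 be the unknown flow. Total out = 1610 + F10.
ethylbenzene balance: 1152.8 + 0.348·F10 = 0.690·(1610 + F10)
(0.348 − 0.690)·F10 = 0.690×1610 − 1152.8 = -41.86
F10 = -41.86 / -0.342 = 122.4 kg/s

122.4 kg/s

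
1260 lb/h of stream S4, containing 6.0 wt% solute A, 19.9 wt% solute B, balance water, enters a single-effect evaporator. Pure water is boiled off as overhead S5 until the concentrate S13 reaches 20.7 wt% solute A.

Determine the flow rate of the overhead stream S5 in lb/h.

solute A is conserved: 1260×0.060 = 75.6 lb/h all reports to the concentrate.
Concentrate = 75.6/(target fraction) = 365.22 lb/h.
Overhead = 1260 − 365.22 = 894.78 lb/h.

894.8 lb/h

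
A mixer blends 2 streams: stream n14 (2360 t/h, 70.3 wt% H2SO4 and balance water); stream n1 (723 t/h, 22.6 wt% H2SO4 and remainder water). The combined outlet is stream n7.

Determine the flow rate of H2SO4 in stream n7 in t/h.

1822 t/h

H2SO4 out = H2SO4 in = 2360×0.703 + 723×0.226 = 1822.5 t/h.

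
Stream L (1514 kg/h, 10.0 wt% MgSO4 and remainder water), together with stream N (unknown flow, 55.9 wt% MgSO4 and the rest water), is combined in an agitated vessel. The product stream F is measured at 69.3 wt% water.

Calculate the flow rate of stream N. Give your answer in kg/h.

Let N be the unknown flow. Total out = 1514 + N.
water balance: 1362.6 + 0.441·N = 0.693·(1514 + N)
(0.441 − 0.693)·N = 0.693×1514 − 1362.6 = -313.4
N = -313.4 / -0.252 = 1243.6 kg/h

1244 kg/h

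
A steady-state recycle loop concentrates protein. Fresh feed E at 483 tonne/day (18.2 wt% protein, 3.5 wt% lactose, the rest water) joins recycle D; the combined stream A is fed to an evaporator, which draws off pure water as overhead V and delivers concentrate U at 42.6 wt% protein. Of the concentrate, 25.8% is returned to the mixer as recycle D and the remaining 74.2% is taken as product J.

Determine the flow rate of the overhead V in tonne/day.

Overall protein balance (none leaves overhead): protein in fresh feed = protein in product, i.e. 483×0.182 = (1−0.258)·U·0.426.
U = 87.906/(0.426×0.742) = 278.1 tonne/day.
Recycle D = 0.258×278.1 = 71.75 tonne/day.
Combined feed A = 483 + 71.75 = 554.75 tonne/day.
Overhead V = A − U = 554.75 − 278.1 = 276.65 tonne/day.

276.6 tonne/day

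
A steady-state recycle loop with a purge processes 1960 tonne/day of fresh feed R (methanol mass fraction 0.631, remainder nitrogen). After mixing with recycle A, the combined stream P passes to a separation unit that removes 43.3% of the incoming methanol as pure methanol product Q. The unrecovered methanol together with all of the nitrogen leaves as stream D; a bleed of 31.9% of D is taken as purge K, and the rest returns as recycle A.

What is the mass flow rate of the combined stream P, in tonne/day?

4282 tonne/day

nitrogen enters only via R and leaves only via the purge: 1960×0.369 = 0.319×(nitrogen in D), and the separation unit passes all nitrogen, so nitrogen in P = nitrogen in D = 2267.2 tonne/day.
methanol in P: m_A = 1960×0.631 + (1−0.319)·(1−0.433)·m_A, so m_A = 1236.8/0.6139 = 2014.7 tonne/day.
P = 2014.7 + 2267.2 = 4281.9 tonne/day.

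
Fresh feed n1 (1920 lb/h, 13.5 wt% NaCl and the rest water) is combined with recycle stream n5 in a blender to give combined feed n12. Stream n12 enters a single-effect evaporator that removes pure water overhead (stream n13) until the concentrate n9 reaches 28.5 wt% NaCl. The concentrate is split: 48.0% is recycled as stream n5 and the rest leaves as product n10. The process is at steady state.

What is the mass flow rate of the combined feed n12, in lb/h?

2760 lb/h

Overall NaCl balance (none leaves overhead): NaCl in fresh feed = NaCl in product, i.e. 1920×0.135 = (1−0.480)·n9·0.285.
n9 = 259.2/(0.285×0.520) = 1749 lb/h.
Recycle n5 = 0.480×1749 = 839.51 lb/h.
Combined feed n12 = 1920 + 839.51 = 2759.5 lb/h.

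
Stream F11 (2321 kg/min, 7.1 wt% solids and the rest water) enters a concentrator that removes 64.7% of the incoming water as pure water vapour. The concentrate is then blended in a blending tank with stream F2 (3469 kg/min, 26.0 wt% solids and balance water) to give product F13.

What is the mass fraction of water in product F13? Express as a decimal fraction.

Vapour removed = 0.647×0.929×2321 = 1395.1 kg/min; concentrate = 925.93 kg/min.
water reaching the mixer = 761.14 (from concentrate) + 3469×0.740 = 3328.2 kg/min.
Product flow = 925.93 + 3469 = 4394.9 kg/min; water fraction = 0.757.

0.757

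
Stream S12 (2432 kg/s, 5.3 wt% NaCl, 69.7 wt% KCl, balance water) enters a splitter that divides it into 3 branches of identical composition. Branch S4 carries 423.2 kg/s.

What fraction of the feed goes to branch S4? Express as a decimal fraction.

0.174

Fraction to S4 = 423.2/2432 = 0.1740.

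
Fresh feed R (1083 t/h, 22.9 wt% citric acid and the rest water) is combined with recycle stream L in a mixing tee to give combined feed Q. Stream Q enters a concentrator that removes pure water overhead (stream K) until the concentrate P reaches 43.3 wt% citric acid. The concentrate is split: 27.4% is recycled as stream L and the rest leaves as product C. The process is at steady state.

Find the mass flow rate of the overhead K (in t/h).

Overall citric acid balance (none leaves overhead): citric acid in fresh feed = citric acid in product, i.e. 1083×0.229 = (1−0.274)·P·0.433.
P = 248.01/(0.433×0.726) = 788.93 t/h.
Recycle L = 0.274×788.93 = 216.17 t/h.
Combined feed Q = 1083 + 216.17 = 1299.2 t/h.
Overhead K = Q − P = 1299.2 − 788.93 = 510.24 t/h.

510.2 t/h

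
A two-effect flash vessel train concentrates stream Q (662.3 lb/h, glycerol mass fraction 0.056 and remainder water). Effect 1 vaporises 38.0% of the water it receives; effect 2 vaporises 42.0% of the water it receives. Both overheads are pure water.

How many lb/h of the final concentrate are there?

water in feed = 662.3×0.944 = 625.21 lb/h.
After stage 1: water left = (1−0.380)×625.21 = 387.63; stream total = 424.72 lb/h.
After stage 2: water left = (1−0.420)×387.63 = 224.83; final concentrate = 261.91 lb/h.

261.9 lb/h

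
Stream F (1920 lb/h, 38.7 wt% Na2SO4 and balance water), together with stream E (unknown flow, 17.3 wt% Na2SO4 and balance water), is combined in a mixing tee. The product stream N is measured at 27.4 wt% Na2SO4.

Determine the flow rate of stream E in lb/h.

2148 lb/h

Let E be the unknown flow. Total out = 1920 + E.
Na2SO4 balance: 743.04 + 0.173·E = 0.274·(1920 + E)
(0.173 − 0.274)·E = 0.274×1920 − 743.04 = -216.96
E = -216.96 / -0.101 = 2148.1 lb/h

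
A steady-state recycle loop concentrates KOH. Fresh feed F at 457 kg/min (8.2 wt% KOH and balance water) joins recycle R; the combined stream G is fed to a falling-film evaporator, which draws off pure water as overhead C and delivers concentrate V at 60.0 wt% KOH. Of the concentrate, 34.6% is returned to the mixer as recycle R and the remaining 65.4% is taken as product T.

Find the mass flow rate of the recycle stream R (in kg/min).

33.04 kg/min

Overall KOH balance (none leaves overhead): KOH in fresh feed = KOH in product, i.e. 457×0.082 = (1−0.346)·V·0.600.
V = 37.474/(0.600×0.654) = 95.499 kg/min.
Recycle R = 0.346×95.499 = 33.043 kg/min.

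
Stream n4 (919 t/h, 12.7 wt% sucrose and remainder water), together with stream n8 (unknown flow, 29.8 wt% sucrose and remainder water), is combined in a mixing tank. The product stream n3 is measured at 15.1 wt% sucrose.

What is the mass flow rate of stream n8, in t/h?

150 t/h

Let n8 be the unknown flow. Total out = 919 + n8.
sucrose balance: 116.71 + 0.298·n8 = 0.151·(919 + n8)
(0.298 − 0.151)·n8 = 0.151×919 − 116.71 = 22.056
n8 = 22.056 / 0.147 = 150.04 t/h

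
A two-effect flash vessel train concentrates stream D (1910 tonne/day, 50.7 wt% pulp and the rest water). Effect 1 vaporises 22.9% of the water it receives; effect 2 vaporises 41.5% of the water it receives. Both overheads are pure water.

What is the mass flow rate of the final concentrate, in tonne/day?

1393 tonne/day

water in feed = 1910×0.493 = 941.63 tonne/day.
After stage 1: water left = (1−0.229)×941.63 = 726; stream total = 1694.4 tonne/day.
After stage 2: water left = (1−0.415)×726 = 424.71; final concentrate = 1393.1 tonne/day.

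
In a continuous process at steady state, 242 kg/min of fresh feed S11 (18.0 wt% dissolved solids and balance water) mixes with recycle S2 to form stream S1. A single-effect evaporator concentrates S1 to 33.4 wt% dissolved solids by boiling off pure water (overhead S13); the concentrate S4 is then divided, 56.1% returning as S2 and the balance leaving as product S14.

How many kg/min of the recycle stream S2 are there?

166.7 kg/min

Overall dissolved solids balance (none leaves overhead): dissolved solids in fresh feed = dissolved solids in product, i.e. 242×0.180 = (1−0.561)·S4·0.334.
S4 = 43.56/(0.334×0.439) = 297.08 kg/min.
Recycle S2 = 0.561×297.08 = 166.66 kg/min.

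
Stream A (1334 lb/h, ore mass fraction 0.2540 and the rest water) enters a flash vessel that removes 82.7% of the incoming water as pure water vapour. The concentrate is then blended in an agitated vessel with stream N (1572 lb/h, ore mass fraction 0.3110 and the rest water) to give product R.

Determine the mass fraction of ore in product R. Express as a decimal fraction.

Vapour removed = 0.827×0.746×1334 = 823 lb/h; concentrate = 511 lb/h.
ore reaching the mixer = 338.84 (from concentrate) + 1572×0.311 = 827.73 lb/h.
Product flow = 511 + 1572 = 2083 lb/h; ore fraction = 0.3974.

0.3974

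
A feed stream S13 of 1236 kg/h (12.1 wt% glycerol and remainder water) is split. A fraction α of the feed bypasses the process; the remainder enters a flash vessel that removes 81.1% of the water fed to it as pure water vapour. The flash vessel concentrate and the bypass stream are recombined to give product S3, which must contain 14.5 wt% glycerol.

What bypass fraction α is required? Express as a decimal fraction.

All 1236×0.121 = 149.56 kg/h of glycerol reaches S3, so S3 = 149.56/0.145 = 1031.4 kg/h and vapour = 204.58 kg/h.
The evaporator receives (1−α)·1236 of feed at 0.879 water and removes 0.811 of that water:
0.811×0.879×(1−α)×1236 = 204.58
(1−α) = 204.58/881.11 = 0.2322;  α = 0.7678.

0.768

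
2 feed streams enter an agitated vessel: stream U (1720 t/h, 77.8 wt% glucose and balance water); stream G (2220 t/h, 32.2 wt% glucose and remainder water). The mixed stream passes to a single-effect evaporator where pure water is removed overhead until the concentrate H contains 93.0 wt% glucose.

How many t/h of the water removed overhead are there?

glucose entering = 1720×0.778 + 2220×0.322 = 2053 t/h.
All glucose reports to H, so H = 2053/0.930 = 2207.5 t/h.
Total feed = 3940 t/h; overhead = 3940 − 2207.5 = 1732.5 t/h.

1732 t/h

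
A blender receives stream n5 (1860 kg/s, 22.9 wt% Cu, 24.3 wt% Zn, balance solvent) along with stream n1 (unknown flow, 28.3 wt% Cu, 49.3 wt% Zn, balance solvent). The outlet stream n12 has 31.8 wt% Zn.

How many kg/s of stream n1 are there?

797.1 kg/s

Let n1 be the unknown flow. Total out = 1860 + n1.
Zn balance: 451.98 + 0.493·n1 = 0.318·(1860 + n1)
(0.493 − 0.318)·n1 = 0.318×1860 − 451.98 = 139.5
n1 = 139.5 / 0.175 = 797.14 kg/s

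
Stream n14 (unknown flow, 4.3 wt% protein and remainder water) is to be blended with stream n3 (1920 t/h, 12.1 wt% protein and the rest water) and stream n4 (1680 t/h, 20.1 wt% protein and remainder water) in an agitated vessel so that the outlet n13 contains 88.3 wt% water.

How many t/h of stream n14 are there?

Let n14 be the unknown flow. Total out = 3600 + n14.
water balance: 3030 + 0.957·n14 = 0.883·(3600 + n14)
(0.957 − 0.883)·n14 = 0.883×3600 − 3030 = 148.8
n14 = 148.8 / 0.074 = 2010.8 t/h

2011 t/h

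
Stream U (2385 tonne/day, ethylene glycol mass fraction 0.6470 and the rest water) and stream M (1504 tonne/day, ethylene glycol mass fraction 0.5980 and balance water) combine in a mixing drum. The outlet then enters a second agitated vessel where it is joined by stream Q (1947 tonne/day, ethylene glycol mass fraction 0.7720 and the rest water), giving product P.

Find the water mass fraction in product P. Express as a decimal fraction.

Overall, product flow = 5836 tonne/day.
water in = 2385×0.353 + 1504×0.402 + 1947×0.228 = 1890.4 tonne/day.
water fraction in P = 0.3239.

0.3239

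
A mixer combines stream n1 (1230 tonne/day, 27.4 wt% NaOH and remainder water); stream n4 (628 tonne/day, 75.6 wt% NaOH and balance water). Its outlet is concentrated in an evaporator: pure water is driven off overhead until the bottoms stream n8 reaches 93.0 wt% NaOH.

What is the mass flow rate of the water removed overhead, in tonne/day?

NaOH entering = 1230×0.274 + 628×0.756 = 811.79 tonne/day.
All NaOH reports to n8, so n8 = 811.79/0.930 = 872.89 tonne/day.
Total feed = 1858 tonne/day; overhead = 1858 − 872.89 = 985.11 tonne/day.

985.1 tonne/day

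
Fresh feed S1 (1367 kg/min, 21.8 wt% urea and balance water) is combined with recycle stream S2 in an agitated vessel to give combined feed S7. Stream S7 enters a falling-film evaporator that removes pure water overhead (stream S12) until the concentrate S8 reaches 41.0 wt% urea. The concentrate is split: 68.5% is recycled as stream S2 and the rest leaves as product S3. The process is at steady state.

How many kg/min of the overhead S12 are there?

Overall urea balance (none leaves overhead): urea in fresh feed = urea in product, i.e. 1367×0.218 = (1−0.685)·S8·0.410.
S8 = 298.01/(0.410×0.315) = 2307.4 kg/min.
Recycle S2 = 0.685×2307.4 = 1580.6 kg/min.
Combined feed S7 = 1367 + 1580.6 = 2947.6 kg/min.
Overhead S12 = S7 − S8 = 2947.6 − 2307.4 = 640.16 kg/min.

640.2 kg/min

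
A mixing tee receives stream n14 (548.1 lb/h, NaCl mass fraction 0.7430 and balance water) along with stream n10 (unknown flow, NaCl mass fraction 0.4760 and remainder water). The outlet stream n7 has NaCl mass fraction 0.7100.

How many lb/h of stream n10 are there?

Let n10 be the unknown flow. Total out = 548.1 + n10.
NaCl balance: 407.24 + 0.476·n10 = 0.710·(548.1 + n10)
(0.476 − 0.710)·n10 = 0.710×548.1 − 407.24 = -18.087
n10 = -18.087 / -0.234 = 77.296 lb/h

77.3 lb/h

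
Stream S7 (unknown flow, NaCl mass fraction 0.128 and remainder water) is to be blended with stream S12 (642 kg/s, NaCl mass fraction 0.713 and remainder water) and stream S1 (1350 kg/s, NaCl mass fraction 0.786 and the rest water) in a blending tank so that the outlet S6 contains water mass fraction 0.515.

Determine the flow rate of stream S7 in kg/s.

Let S7 be the unknown flow. Total out = 1992 + S7.
water balance: 473.15 + 0.872·S7 = 0.515·(1992 + S7)
(0.872 − 0.515)·S7 = 0.515×1992 − 473.15 = 552.73
S7 = 552.73 / 0.357 = 1548.3 kg/s

1548 kg/s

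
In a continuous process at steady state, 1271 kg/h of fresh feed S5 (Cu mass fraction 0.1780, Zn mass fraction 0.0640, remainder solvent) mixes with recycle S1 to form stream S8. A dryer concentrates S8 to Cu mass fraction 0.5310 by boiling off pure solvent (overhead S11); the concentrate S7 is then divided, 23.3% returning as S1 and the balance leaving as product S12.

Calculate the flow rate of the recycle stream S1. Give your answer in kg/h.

Overall Cu balance (none leaves overhead): Cu in fresh feed = Cu in product, i.e. 1271×0.178 = (1−0.233)·S7·0.531.
S7 = 226.24/(0.531×0.767) = 555.49 kg/h.
Recycle S1 = 0.233×555.49 = 129.43 kg/h.

129.4 kg/h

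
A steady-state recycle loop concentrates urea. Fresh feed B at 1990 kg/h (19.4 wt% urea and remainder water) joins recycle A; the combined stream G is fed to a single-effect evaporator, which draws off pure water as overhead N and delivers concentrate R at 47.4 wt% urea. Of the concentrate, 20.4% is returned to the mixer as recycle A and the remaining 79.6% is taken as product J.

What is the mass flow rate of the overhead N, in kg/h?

1176 kg/h

Overall urea balance (none leaves overhead): urea in fresh feed = urea in product, i.e. 1990×0.194 = (1−0.204)·R·0.474.
R = 386.06/(0.474×0.796) = 1023.2 kg/h.
Recycle A = 0.204×1023.2 = 208.73 kg/h.
Combined feed G = 1990 + 208.73 = 2198.7 kg/h.
Overhead N = G − R = 2198.7 − 1023.2 = 1175.5 kg/h.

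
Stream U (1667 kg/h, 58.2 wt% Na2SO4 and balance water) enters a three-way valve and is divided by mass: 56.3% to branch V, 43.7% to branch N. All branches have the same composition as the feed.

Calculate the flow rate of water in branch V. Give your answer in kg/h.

Branch V total = 0.563×1667 = 938.52 kg/h.
water in V = 0.418×938.52 = 392.3 kg/h.

392.3 kg/h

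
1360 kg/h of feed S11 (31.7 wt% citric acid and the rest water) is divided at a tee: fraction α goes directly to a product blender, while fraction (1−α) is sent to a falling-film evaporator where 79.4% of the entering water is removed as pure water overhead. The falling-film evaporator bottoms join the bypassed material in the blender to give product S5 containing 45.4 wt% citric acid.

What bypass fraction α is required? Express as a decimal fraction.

0.444

All 1360×0.317 = 431.12 kg/h of citric acid reaches S5, so S5 = 431.12/0.454 = 949.6 kg/h and vapour = 410.4 kg/h.
The evaporator receives (1−α)·1360 of feed at 0.683 water and removes 0.794 of that water:
0.794×0.683×(1−α)×1360 = 410.4
(1−α) = 410.4/737.53 = 0.5564;  α = 0.4436.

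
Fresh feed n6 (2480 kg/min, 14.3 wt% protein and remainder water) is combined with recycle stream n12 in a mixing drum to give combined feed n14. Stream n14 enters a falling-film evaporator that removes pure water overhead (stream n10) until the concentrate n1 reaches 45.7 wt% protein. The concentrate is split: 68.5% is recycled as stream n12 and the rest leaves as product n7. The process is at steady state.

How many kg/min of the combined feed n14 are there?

Overall protein balance (none leaves overhead): protein in fresh feed = protein in product, i.e. 2480×0.143 = (1−0.685)·n1·0.457.
n1 = 354.64/(0.457×0.315) = 2463.5 kg/min.
Recycle n12 = 0.685×2463.5 = 1687.5 kg/min.
Combined feed n14 = 2480 + 1687.5 = 4167.5 kg/min.

4168 kg/min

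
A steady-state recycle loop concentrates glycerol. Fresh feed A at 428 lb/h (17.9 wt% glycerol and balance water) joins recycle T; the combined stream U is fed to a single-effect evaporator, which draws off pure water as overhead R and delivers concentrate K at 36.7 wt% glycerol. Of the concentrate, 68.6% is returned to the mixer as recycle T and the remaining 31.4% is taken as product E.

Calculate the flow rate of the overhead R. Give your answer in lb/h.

Overall glycerol balance (none leaves overhead): glycerol in fresh feed = glycerol in product, i.e. 428×0.179 = (1−0.686)·K·0.367.
K = 76.612/(0.367×0.314) = 664.82 lb/h.
Recycle T = 0.686×664.82 = 456.06 lb/h.
Combined feed U = 428 + 456.06 = 884.06 lb/h.
Overhead R = U − K = 884.06 − 664.82 = 219.25 lb/h.

219.2 lb/h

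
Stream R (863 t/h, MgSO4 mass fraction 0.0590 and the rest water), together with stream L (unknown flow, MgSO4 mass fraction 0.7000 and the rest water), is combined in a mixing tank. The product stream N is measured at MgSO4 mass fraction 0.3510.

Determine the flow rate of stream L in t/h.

722.1 t/h

Let L be the unknown flow. Total out = 863 + L.
MgSO4 balance: 50.917 + 0.700·L = 0.351·(863 + L)
(0.700 − 0.351)·L = 0.351×863 − 50.917 = 252
L = 252 / 0.349 = 722.05 t/h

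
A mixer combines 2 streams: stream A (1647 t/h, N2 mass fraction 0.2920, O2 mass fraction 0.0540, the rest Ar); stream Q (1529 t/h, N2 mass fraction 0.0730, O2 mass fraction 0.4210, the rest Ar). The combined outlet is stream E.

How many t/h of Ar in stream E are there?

Ar out = Ar in = 1647×0.654 + 1529×0.506 = 1850.8 t/h.

1851 t/h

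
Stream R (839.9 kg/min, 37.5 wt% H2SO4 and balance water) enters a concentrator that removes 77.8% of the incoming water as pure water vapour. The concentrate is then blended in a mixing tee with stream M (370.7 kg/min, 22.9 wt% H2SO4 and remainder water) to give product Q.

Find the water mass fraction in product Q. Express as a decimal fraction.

Vapour removed = 0.778×0.625×839.9 = 408.4 kg/min; concentrate = 431.5 kg/min.
water reaching the mixer = 116.54 (from concentrate) + 370.7×0.771 = 402.35 kg/min.
Product flow = 431.5 + 370.7 = 802.2 kg/min; water fraction = 0.502.

0.502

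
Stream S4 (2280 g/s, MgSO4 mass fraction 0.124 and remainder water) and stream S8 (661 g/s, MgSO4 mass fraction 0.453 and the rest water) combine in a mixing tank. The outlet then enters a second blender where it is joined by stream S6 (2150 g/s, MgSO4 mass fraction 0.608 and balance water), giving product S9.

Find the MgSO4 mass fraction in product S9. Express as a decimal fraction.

Overall, product flow = 5091 g/s.
MgSO4 in = 2280×0.124 + 661×0.453 + 2150×0.608 = 1889.4 g/s.
MgSO4 fraction in S9 = 0.371.

0.371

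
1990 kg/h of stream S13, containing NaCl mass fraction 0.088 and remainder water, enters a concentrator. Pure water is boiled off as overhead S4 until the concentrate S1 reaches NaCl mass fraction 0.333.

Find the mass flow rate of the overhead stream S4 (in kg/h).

1464 kg/h

NaCl is conserved: 1990×0.088 = 175.12 kg/h all reports to the concentrate.
Concentrate = 175.12/(target fraction) = 525.89 kg/h.
Overhead = 1990 − 525.89 = 1464.1 kg/h.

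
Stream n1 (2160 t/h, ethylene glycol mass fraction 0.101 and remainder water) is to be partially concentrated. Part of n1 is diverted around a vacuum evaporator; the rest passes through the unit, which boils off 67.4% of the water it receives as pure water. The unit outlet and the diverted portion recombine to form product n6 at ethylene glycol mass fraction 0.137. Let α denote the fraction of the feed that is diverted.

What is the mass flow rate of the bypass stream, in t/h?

1223 t/h

All 2160×0.101 = 218.16 t/h of ethylene glycol reaches n6, so n6 = 218.16/0.137 = 1592.4 t/h and vapour = 567.59 t/h.
The evaporator receives (1−α)·2160 of feed at 0.899 water and removes 0.674 of that water:
0.674×0.899×(1−α)×2160 = 567.59
(1−α) = 567.59/1308.8 = 0.4337;  α = 0.5663.
Bypass flow = 0.5663×2160 = 1223.3 t/h.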